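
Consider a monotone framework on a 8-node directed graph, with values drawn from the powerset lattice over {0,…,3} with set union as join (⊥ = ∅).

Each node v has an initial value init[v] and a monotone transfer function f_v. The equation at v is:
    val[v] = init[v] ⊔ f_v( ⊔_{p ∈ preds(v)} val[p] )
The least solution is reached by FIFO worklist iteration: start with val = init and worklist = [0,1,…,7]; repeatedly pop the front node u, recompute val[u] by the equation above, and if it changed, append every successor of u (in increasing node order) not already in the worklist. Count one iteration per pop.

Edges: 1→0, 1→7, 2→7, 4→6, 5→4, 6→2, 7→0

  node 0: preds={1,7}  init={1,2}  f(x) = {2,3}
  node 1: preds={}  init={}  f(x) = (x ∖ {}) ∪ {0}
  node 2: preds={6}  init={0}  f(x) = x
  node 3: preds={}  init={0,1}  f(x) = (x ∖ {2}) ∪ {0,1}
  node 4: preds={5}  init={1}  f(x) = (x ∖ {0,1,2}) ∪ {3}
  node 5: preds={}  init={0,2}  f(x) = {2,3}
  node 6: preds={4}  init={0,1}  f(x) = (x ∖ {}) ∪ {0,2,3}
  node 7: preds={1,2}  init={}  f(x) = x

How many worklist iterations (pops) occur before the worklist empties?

13

Trace (13 dequeues):
  [1] u=0 | in {} | out {1,2,3} | prev {1,2} | push {}
  [2] u=1 | in {} | out {0} | prev {} | push {0}
  [3] u=2 | in {0,1} | out {0,1} | prev {0} | push {}
  [4] u=3 | in {} | out {0,1} | ==
  [5] u=4 | in {0,2} | out {1,3} | prev {1} | push {}
  [6] u=5 | in {} | out {0,2,3} | prev {0,2} | push {4}
  [7] u=6 | in {1,3} | out {0,1,2,3} | prev {0,1} | push {2}
  [8] u=7 | in {0,1} | out {0,1} | prev {} | push {}
  [9] u=0 | in {0,1} | out {1,2,3} | ==
  [10] u=4 | in {0,2,3} | out {1,3} | ==
  [11] u=2 | in {0,1,2,3} | out {0,1,2,3} | prev {0,1} | push {7}
  [12] u=7 | in {0,1,2,3} | out {0,1,2,3} | prev {0,1} | push {0}
  [13] u=0 | in {0,1,2,3} | out {1,2,3} | ==

Converged values:
  [0] {1,2,3}
  [1] {0}
  [2] {0,1,2,3}
  [3] {0,1}
  [4] {1,3}
  [5] {0,2,3}
  [6] {0,1,2,3}
  [7] {0,1,2,3}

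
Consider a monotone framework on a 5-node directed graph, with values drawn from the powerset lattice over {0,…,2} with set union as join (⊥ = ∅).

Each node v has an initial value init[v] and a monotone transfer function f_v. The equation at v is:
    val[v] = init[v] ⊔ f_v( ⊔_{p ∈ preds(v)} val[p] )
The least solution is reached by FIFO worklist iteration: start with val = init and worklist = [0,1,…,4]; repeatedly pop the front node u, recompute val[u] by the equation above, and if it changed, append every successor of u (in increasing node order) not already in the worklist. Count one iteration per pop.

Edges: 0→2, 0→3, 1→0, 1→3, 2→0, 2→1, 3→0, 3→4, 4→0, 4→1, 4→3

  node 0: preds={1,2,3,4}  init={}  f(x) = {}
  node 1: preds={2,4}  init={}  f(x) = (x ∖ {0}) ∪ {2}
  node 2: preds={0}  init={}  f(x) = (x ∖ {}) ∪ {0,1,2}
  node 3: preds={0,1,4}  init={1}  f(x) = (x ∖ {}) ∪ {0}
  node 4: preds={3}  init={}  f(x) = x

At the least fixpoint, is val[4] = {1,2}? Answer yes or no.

Trace (9 dequeues):
  [1] u=0 | in {1} | out {} | ==
  [2] u=1 | in {} | out {2} | prev {} | push {0}
  [3] u=2 | in {} | out {0,1,2} | prev {} | push {1}
  [4] u=3 | in {2} | out {0,1,2} | prev {1} | push {}
  [5] u=4 | in {0,1,2} | out {0,1,2} | prev {} | push {3}
  [6] u=0 | in {0,1,2} | out {} | ==
  [7] u=1 | in {0,1,2} | out {1,2} | prev {2} | push {0}
  [8] u=3 | in {0,1,2} | out {0,1,2} | ==
  [9] u=0 | in {0,1,2} | out {} | ==

Converged values:
  [0] {}
  [1] {1,2}
  [2] {0,1,2}
  [3] {0,1,2}
  [4] {0,1,2}

no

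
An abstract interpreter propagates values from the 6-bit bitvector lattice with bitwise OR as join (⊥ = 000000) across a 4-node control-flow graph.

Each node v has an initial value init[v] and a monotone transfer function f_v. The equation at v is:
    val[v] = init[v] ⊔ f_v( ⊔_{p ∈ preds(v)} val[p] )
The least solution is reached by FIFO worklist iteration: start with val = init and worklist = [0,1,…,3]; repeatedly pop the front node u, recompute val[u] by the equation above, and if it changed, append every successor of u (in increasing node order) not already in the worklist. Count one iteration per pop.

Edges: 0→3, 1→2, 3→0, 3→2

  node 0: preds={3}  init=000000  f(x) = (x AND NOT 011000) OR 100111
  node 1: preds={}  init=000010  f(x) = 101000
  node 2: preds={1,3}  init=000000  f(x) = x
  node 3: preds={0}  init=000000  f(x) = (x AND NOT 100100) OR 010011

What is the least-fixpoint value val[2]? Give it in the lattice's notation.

111011

Worklist (6 pops):
  #1 pop 0: in=000000 → 100111 (was 000000); enqueue []
  #2 pop 1: in=000000 → 101010 (was 000010); enqueue []
  #3 pop 2: in=101010 → 101010 (was 000000); enqueue []
  #4 pop 3: in=100111 → 010011 (was 000000); enqueue [0,2]
  #5 pop 0: in=010011 → 100111 (no change)
  #6 pop 2: in=111011 → 111011 (was 101010); enqueue []

Fixpoint:
  val[0] = 100111
  val[1] = 101010
  val[2] = 111011
  val[3] = 010011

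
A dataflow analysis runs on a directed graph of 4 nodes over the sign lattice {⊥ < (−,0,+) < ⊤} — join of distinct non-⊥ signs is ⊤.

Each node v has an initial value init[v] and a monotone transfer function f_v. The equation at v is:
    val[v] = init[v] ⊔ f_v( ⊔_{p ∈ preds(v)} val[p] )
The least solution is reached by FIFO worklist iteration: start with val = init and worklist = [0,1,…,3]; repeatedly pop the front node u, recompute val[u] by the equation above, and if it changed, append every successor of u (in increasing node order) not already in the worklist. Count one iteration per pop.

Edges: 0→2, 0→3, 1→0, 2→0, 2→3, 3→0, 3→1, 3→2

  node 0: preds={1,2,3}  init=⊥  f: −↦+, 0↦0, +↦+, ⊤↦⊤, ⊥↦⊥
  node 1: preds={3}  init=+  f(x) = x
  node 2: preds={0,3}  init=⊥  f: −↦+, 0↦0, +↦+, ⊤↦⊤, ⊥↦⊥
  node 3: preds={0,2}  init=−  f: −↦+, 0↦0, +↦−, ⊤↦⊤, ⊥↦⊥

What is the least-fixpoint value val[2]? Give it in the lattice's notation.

Iteration log — 7 steps:
  step 1. node 0  ⊔preds=⊤  new=⊤  old=⊥  +wl: 
  step 2. node 1  ⊔preds=−  new=⊤  old=+  +wl: 0
  step 3. node 2  ⊔preds=⊤  new=⊤  old=⊥  +wl: 
  step 4. node 3  ⊔preds=⊤  new=⊤  old=−  +wl: 1,2
  step 5. node 0  ⊔preds=⊤  new=⊤  stable
  step 6. node 1  ⊔preds=⊤  new=⊤  stable
  step 7. node 2  ⊔preds=⊤  new=⊤  stable

Least fixpoint reached:
  node 0: ⊤
  node 1: ⊤
  node 2: ⊤
  node 3: ⊤

⊤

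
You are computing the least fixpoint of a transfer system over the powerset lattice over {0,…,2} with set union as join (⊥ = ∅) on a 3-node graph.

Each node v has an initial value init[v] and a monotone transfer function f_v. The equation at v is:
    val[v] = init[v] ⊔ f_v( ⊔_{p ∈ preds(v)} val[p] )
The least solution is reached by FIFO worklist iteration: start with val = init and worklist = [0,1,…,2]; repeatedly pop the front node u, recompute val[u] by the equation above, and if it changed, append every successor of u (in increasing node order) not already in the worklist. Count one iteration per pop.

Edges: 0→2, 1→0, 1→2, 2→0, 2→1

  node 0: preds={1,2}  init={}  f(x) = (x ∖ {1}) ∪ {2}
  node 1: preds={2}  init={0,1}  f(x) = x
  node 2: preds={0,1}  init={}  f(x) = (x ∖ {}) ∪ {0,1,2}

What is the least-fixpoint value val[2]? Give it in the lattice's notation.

Worklist (7 pops):
  #1 pop 0: in={0,1} → {0,2} (was {}); enqueue []
  #2 pop 1: in={} → {0,1} (no change)
  #3 pop 2: in={0,1,2} → {0,1,2} (was {}); enqueue [0,1]
  #4 pop 0: in={0,1,2} → {0,2} (no change)
  #5 pop 1: in={0,1,2} → {0,1,2} (was {0,1}); enqueue [0,2]
  #6 pop 0: in={0,1,2} → {0,2} (no change)
  #7 pop 2: in={0,1,2} → {0,1,2} (no change)

Fixpoint:
  val[0] = {0,2}
  val[1] = {0,1,2}
  val[2] = {0,1,2}

{0,1,2}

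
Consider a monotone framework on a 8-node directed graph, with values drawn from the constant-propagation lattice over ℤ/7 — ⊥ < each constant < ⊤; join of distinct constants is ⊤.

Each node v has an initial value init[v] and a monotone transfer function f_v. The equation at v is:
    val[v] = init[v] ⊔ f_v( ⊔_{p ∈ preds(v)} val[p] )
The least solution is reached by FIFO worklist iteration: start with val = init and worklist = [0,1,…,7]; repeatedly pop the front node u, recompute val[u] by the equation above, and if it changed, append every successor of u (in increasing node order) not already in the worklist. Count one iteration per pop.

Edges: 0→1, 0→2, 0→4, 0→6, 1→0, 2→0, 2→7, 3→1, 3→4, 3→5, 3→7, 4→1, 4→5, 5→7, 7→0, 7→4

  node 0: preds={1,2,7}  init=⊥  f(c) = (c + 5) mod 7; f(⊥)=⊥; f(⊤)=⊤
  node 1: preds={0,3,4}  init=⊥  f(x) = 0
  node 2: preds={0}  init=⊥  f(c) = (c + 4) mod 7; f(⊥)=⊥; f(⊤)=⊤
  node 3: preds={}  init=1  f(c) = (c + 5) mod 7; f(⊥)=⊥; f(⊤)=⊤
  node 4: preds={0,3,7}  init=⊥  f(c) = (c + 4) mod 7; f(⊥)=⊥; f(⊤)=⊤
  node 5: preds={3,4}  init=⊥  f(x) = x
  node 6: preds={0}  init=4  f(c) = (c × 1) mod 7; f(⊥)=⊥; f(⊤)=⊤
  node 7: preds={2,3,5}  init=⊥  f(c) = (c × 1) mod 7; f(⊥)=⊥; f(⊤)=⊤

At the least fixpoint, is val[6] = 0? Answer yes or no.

Iteration log — 17 steps:
  step 1. node 0  ⊔preds=⊥  new=⊥  stable
  step 2. node 1  ⊔preds=1  new=0  old=⊥  +wl: 0
  step 3. node 2  ⊔preds=⊥  new=⊥  stable
  step 4. node 3  ⊔preds=⊥  new=1  stable
  step 5. node 4  ⊔preds=1  new=5  old=⊥  +wl: 1
  step 6. node 5  ⊔preds=⊤  new=⊤  old=⊥  +wl: 
  step 7. node 6  ⊔preds=⊥  new=4  stable
  step 8. node 7  ⊔preds=⊤  new=⊤  old=⊥  +wl: 4
  step 9. node 0  ⊔preds=⊤  new=⊤  old=⊥  +wl: 2,6
  step 10. node 1  ⊔preds=⊤  new=0  stable
  step 11. node 4  ⊔preds=⊤  new=⊤  old=5  +wl: 1,5
  step 12. node 2  ⊔preds=⊤  new=⊤  old=⊥  +wl: 0,7
  step 13. node 6  ⊔preds=⊤  new=⊤  old=4  +wl: 
  step 14. node 1  ⊔preds=⊤  new=0  stable
  step 15. node 5  ⊔preds=⊤  new=⊤  stable
  step 16. node 0  ⊔preds=⊤  new=⊤  stable
  step 17. node 7  ⊔preds=⊤  new=⊤  stable

Least fixpoint reached:
  node 0: ⊤
  node 1: 0
  node 2: ⊤
  node 3: 1
  node 4: ⊤
  node 5: ⊤
  node 6: ⊤
  node 7: ⊤

no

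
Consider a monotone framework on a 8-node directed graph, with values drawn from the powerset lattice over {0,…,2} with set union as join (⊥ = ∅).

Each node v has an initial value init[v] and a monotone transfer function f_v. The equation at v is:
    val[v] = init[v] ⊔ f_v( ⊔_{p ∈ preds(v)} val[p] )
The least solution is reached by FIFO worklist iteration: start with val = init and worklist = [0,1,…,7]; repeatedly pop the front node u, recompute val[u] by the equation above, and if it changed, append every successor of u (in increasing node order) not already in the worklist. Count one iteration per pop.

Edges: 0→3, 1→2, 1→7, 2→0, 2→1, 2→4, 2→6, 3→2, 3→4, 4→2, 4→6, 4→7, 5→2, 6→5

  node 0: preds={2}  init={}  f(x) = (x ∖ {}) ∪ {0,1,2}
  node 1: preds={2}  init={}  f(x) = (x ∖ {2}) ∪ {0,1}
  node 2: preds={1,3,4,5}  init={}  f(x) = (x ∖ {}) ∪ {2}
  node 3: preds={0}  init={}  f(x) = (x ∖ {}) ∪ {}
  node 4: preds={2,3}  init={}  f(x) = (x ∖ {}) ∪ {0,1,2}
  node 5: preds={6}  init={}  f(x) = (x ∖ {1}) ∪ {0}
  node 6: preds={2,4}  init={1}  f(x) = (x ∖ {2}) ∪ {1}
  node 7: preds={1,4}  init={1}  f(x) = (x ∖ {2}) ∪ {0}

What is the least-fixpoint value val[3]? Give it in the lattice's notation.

{0,1,2}

Worklist (12 pops):
  #1 pop 0: in={} → {0,1,2} (was {}); enqueue []
  #2 pop 1: in={} → {0,1} (was {}); enqueue []
  #3 pop 2: in={0,1} → {0,1,2} (was {}); enqueue [0,1]
  #4 pop 3: in={0,1,2} → {0,1,2} (was {}); enqueue [2]
  #5 pop 4: in={0,1,2} → {0,1,2} (was {}); enqueue []
  #6 pop 5: in={1} → {0} (was {}); enqueue []
  #7 pop 6: in={0,1,2} → {0,1} (was {1}); enqueue [5]
  #8 pop 7: in={0,1,2} → {0,1} (was {1}); enqueue []
  #9 pop 0: in={0,1,2} → {0,1,2} (no change)
  #10 pop 1: in={0,1,2} → {0,1} (no change)
  #11 pop 2: in={0,1,2} → {0,1,2} (no change)
  #12 pop 5: in={0,1} → {0} (no change)

Fixpoint:
  val[0] = {0,1,2}
  val[1] = {0,1}
  val[2] = {0,1,2}
  val[3] = {0,1,2}
  val[4] = {0,1,2}
  val[5] = {0}
  val[6] = {0,1}
  val[7] = {0,1}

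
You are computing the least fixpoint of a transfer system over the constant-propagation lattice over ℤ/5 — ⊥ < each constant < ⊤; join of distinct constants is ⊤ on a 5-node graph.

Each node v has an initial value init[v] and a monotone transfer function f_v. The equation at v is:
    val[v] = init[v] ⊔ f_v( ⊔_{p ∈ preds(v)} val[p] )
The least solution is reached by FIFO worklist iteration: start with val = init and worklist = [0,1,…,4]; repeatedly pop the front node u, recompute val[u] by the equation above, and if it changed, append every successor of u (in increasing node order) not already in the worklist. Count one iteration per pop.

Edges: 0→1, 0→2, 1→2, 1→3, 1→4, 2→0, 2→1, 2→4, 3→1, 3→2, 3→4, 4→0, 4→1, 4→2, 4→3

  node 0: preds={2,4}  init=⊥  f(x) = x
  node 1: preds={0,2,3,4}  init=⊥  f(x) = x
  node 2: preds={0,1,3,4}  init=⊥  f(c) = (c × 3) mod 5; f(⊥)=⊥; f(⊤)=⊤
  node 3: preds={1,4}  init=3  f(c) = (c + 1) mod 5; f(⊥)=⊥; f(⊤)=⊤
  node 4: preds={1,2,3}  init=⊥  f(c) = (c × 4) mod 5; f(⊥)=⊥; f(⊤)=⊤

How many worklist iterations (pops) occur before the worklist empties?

12

Trace (12 dequeues):
  [1] u=0 | in ⊥ | out ⊥ | ==
  [2] u=1 | in 3 | out 3 | prev ⊥ | push {}
  [3] u=2 | in 3 | out 4 | prev ⊥ | push {0,1}
  [4] u=3 | in 3 | out ⊤ | prev 3 | push {2}
  [5] u=4 | in ⊤ | out ⊤ | prev ⊥ | push {3}
  [6] u=0 | in ⊤ | out ⊤ | prev ⊥ | push {}
  [7] u=1 | in ⊤ | out ⊤ | prev 3 | push {4}
  [8] u=2 | in ⊤ | out ⊤ | prev 4 | push {0,1}
  [9] u=3 | in ⊤ | out ⊤ | ==
  [10] u=4 | in ⊤ | out ⊤ | ==
  [11] u=0 | in ⊤ | out ⊤ | ==
  [12] u=1 | in ⊤ | out ⊤ | ==

Converged values:
  [0] ⊤
  [1] ⊤
  [2] ⊤
  [3] ⊤
  [4] ⊤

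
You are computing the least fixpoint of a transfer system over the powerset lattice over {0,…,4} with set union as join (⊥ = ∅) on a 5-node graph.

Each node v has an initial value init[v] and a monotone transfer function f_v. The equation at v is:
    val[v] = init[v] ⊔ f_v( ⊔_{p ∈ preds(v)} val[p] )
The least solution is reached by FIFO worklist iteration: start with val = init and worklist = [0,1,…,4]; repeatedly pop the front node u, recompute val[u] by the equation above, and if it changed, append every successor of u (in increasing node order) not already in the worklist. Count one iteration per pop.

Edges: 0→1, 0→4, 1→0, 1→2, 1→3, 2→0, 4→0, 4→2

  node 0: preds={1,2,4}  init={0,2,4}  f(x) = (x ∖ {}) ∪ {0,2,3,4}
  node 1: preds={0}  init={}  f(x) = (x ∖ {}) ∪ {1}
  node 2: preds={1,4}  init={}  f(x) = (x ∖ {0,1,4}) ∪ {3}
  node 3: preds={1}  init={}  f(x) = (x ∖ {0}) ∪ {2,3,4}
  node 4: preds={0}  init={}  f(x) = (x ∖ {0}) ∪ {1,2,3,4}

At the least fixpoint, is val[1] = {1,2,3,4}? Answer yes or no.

Iteration log — 9 steps:
  step 1. node 0  ⊔preds={}  new={0,2,3,4}  old={0,2,4}  +wl: 
  step 2. node 1  ⊔preds={0,2,3,4}  new={0,1,2,3,4}  old={}  +wl: 0
  step 3. node 2  ⊔preds={0,1,2,3,4}  new={2,3}  old={}  +wl: 
  step 4. node 3  ⊔preds={0,1,2,3,4}  new={1,2,3,4}  old={}  +wl: 
  step 5. node 4  ⊔preds={0,2,3,4}  new={1,2,3,4}  old={}  +wl: 2
  step 6. node 0  ⊔preds={0,1,2,3,4}  new={0,1,2,3,4}  old={0,2,3,4}  +wl: 1,4
  step 7. node 2  ⊔preds={0,1,2,3,4}  new={2,3}  stable
  step 8. node 1  ⊔preds={0,1,2,3,4}  new={0,1,2,3,4}  stable
  step 9. node 4  ⊔preds={0,1,2,3,4}  new={1,2,3,4}  stable

Least fixpoint reached:
  node 0: {0,1,2,3,4}
  node 1: {0,1,2,3,4}
  node 2: {2,3}
  node 3: {1,2,3,4}
  node 4: {1,2,3,4}

no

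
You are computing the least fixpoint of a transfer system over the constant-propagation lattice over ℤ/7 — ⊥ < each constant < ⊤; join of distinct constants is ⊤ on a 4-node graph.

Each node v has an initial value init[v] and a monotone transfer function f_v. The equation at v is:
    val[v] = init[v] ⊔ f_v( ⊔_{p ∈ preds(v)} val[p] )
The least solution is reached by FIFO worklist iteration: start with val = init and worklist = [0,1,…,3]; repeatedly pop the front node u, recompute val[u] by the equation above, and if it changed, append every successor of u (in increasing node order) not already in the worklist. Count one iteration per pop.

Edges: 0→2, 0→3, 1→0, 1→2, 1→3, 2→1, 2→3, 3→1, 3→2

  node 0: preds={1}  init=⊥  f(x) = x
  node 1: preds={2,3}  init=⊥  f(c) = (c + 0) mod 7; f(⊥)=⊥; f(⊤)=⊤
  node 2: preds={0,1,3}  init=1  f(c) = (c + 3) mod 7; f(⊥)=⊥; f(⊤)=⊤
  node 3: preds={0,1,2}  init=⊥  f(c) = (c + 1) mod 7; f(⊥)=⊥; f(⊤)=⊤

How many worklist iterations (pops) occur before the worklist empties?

11

Trace (11 dequeues):
  [1] u=0 | in ⊥ | out ⊥ | ==
  [2] u=1 | in 1 | out 1 | prev ⊥ | push {0}
  [3] u=2 | in 1 | out ⊤ | prev 1 | push {1}
  [4] u=3 | in ⊤ | out ⊤ | prev ⊥ | push {2}
  [5] u=0 | in 1 | out 1 | prev ⊥ | push {3}
  [6] u=1 | in ⊤ | out ⊤ | prev 1 | push {0}
  [7] u=2 | in ⊤ | out ⊤ | ==
  [8] u=3 | in ⊤ | out ⊤ | ==
  [9] u=0 | in ⊤ | out ⊤ | prev 1 | push {2,3}
  [10] u=2 | in ⊤ | out ⊤ | ==
  [11] u=3 | in ⊤ | out ⊤ | ==

Converged values:
  [0] ⊤
  [1] ⊤
  [2] ⊤
  [3] ⊤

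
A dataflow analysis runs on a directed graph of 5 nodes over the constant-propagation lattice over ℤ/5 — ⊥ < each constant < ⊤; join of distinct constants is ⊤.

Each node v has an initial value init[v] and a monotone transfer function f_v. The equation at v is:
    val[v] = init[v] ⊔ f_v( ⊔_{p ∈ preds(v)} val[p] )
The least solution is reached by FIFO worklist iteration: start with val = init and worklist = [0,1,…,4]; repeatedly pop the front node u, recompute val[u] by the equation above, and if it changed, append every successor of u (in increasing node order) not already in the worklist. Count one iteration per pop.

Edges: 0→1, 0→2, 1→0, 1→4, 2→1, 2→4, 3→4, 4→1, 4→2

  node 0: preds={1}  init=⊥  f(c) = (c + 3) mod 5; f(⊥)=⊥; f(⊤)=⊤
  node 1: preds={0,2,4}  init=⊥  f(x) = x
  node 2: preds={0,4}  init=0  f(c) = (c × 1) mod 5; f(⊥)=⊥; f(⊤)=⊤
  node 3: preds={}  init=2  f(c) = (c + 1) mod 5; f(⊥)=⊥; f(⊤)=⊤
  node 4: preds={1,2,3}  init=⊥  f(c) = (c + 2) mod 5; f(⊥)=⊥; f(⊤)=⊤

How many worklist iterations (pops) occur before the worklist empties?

12

Iteration log — 12 steps:
  step 1. node 0  ⊔preds=⊥  new=⊥  stable
  step 2. node 1  ⊔preds=0  new=0  old=⊥  +wl: 0
  step 3. node 2  ⊔preds=⊥  new=0  stable
  step 4. node 3  ⊔preds=⊥  new=2  stable
  step 5. node 4  ⊔preds=⊤  new=⊤  old=⊥  +wl: 1,2
  step 6. node 0  ⊔preds=0  new=3  old=⊥  +wl: 
  step 7. node 1  ⊔preds=⊤  new=⊤  old=0  +wl: 0,4
  step 8. node 2  ⊔preds=⊤  new=⊤  old=0  +wl: 1
  step 9. node 0  ⊔preds=⊤  new=⊤  old=3  +wl: 2
  step 10. node 4  ⊔preds=⊤  new=⊤  stable
  step 11. node 1  ⊔preds=⊤  new=⊤  stable
  step 12. node 2  ⊔preds=⊤  new=⊤  stable

Least fixpoint reached:
  node 0: ⊤
  node 1: ⊤
  node 2: ⊤
  node 3: 2
  node 4: ⊤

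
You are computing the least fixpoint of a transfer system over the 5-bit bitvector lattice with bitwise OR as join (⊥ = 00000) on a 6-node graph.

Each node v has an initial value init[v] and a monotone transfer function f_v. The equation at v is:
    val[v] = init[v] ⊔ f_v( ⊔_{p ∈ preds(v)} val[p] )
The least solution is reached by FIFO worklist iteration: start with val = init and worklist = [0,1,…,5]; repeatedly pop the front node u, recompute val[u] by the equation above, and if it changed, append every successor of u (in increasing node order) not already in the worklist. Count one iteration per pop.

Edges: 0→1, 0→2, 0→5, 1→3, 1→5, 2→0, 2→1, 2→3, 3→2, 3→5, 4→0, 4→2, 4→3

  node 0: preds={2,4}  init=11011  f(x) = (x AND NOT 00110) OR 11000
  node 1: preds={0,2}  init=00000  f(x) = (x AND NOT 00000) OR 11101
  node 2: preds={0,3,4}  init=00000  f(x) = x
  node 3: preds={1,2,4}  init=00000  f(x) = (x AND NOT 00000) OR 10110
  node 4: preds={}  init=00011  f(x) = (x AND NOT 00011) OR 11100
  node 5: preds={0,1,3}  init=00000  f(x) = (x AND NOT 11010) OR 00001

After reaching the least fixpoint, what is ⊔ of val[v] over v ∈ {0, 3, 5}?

Iteration log — 12 steps:
  step 1. node 0  ⊔preds=00011  new=11011  stable
  step 2. node 1  ⊔preds=11011  new=11111  old=00000  +wl: 
  step 3. node 2  ⊔preds=11011  new=11011  old=00000  +wl: 0,1
  step 4. node 3  ⊔preds=11111  new=11111  old=00000  +wl: 2
  step 5. node 4  ⊔preds=00000  new=11111  old=00011  +wl: 3
  step 6. node 5  ⊔preds=11111  new=00101  old=00000  +wl: 
  step 7. node 0  ⊔preds=11111  new=11011  stable
  step 8. node 1  ⊔preds=11011  new=11111  stable
  step 9. node 2  ⊔preds=11111  new=11111  old=11011  +wl: 0,1
  step 10. node 3  ⊔preds=11111  new=11111  stable
  step 11. node 0  ⊔preds=11111  new=11011  stable
  step 12. node 1  ⊔preds=11111  new=11111  stable

Least fixpoint reached:
  node 0: 11011
  node 1: 11111
  node 2: 11111
  node 3: 11111
  node 4: 11111
  node 5: 00101

11111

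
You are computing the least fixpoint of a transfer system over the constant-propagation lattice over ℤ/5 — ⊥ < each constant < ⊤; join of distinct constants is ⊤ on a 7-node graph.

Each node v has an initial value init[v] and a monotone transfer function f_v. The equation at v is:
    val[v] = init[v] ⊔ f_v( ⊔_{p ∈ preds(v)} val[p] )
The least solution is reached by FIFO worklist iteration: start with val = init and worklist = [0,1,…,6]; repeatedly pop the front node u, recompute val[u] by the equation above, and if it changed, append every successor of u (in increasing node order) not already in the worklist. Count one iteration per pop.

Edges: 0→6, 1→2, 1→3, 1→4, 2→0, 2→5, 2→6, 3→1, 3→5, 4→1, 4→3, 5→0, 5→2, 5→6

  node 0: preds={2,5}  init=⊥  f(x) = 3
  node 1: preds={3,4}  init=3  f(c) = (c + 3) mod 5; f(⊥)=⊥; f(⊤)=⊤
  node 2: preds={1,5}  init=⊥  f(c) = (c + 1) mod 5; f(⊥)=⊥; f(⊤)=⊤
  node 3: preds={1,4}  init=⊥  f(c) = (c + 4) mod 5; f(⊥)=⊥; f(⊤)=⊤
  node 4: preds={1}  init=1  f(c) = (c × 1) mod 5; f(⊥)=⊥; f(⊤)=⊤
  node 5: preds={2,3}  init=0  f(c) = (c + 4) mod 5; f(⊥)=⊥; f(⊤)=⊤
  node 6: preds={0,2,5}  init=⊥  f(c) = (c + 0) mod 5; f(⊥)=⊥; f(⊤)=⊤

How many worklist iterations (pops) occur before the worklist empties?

11

Worklist (11 pops):
  #1 pop 0: in=0 → 3 (was ⊥); enqueue []
  #2 pop 1: in=1 → ⊤ (was 3); enqueue []
  #3 pop 2: in=⊤ → ⊤ (was ⊥); enqueue [0]
  #4 pop 3: in=⊤ → ⊤ (was ⊥); enqueue [1]
  #5 pop 4: in=⊤ → ⊤ (was 1); enqueue [3]
  #6 pop 5: in=⊤ → ⊤ (was 0); enqueue [2]
  #7 pop 6: in=⊤ → ⊤ (was ⊥); enqueue []
  #8 pop 0: in=⊤ → 3 (no change)
  #9 pop 1: in=⊤ → ⊤ (no change)
  #10 pop 3: in=⊤ → ⊤ (no change)
  #11 pop 2: in=⊤ → ⊤ (no change)

Fixpoint:
  val[0] = 3
  val[1] = ⊤
  val[2] = ⊤
  val[3] = ⊤
  val[4] = ⊤
  val[5] = ⊤
  val[6] = ⊤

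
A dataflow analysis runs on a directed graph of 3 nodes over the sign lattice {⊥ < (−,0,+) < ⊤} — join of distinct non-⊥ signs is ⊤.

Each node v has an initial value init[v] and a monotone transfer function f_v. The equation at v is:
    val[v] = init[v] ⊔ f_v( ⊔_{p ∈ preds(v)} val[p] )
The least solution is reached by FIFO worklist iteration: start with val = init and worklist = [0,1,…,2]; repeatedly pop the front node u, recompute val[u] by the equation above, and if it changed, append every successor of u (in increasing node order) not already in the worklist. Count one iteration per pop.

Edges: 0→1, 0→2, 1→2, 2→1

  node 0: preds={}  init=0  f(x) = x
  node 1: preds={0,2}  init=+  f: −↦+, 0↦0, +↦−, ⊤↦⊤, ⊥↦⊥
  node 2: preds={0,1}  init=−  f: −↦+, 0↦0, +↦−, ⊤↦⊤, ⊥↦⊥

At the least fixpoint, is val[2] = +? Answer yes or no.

Trace (4 dequeues):
  [1] u=0 | in ⊥ | out 0 | ==
  [2] u=1 | in ⊤ | out ⊤ | prev + | push {}
  [3] u=2 | in ⊤ | out ⊤ | prev − | push {1}
  [4] u=1 | in ⊤ | out ⊤ | ==

Converged values:
  [0] 0
  [1] ⊤
  [2] ⊤

no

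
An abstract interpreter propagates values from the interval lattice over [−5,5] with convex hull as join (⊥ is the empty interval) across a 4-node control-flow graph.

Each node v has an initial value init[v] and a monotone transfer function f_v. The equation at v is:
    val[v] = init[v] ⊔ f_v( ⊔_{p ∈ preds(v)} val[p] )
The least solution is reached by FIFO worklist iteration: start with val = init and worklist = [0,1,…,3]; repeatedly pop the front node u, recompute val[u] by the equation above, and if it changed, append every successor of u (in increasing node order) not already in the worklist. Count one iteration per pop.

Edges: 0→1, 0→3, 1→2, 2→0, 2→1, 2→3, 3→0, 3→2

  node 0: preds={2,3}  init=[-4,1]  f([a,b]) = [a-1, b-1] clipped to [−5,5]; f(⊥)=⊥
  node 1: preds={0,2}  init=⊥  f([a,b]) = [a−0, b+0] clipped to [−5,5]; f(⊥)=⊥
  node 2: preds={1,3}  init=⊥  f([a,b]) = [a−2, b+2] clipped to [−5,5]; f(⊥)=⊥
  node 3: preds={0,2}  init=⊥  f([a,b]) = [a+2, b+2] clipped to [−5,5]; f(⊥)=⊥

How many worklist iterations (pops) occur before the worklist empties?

Iteration log — 11 steps:
  step 1. node 0  ⊔preds=⊥  new=[-4,1]  stable
  step 2. node 1  ⊔preds=[-4,1]  new=[-4,1]  old=⊥  +wl: 
  step 3. node 2  ⊔preds=[-4,1]  new=[-5,3]  old=⊥  +wl: 0,1
  step 4. node 3  ⊔preds=[-5,3]  new=[-3,5]  old=⊥  +wl: 2
  step 5. node 0  ⊔preds=[-5,5]  new=[-5,4]  old=[-4,1]  +wl: 3
  step 6. node 1  ⊔preds=[-5,4]  new=[-5,4]  old=[-4,1]  +wl: 
  step 7. node 2  ⊔preds=[-5,5]  new=[-5,5]  old=[-5,3]  +wl: 0,1
  step 8. node 3  ⊔preds=[-5,5]  new=[-3,5]  stable
  step 9. node 0  ⊔preds=[-5,5]  new=[-5,4]  stable
  step 10. node 1  ⊔preds=[-5,5]  new=[-5,5]  old=[-5,4]  +wl: 2
  step 11. node 2  ⊔preds=[-5,5]  new=[-5,5]  stable

Least fixpoint reached:
  node 0: [-5,4]
  node 1: [-5,5]
  node 2: [-5,5]
  node 3: [-3,5]

11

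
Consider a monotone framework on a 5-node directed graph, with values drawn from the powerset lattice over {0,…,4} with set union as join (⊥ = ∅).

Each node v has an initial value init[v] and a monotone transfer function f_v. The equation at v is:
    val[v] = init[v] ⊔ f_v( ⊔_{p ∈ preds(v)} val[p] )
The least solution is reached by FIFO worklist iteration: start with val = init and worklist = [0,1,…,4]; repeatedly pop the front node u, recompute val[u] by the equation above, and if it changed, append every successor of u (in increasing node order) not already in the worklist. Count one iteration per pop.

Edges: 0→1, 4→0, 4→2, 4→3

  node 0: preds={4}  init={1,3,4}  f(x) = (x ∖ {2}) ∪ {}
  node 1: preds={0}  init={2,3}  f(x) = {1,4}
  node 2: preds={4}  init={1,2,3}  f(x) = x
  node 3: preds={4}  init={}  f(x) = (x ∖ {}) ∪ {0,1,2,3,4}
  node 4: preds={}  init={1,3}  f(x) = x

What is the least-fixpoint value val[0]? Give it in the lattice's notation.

Iteration log — 5 steps:
  step 1. node 0  ⊔preds={1,3}  new={1,3,4}  stable
  step 2. node 1  ⊔preds={1,3,4}  new={1,2,3,4}  old={2,3}  +wl: 
  step 3. node 2  ⊔preds={1,3}  new={1,2,3}  stable
  step 4. node 3  ⊔preds={1,3}  new={0,1,2,3,4}  old={}  +wl: 
  step 5. node 4  ⊔preds={}  new={1,3}  stable

Least fixpoint reached:
  node 0: {1,3,4}
  node 1: {1,2,3,4}
  node 2: {1,2,3}
  node 3: {0,1,2,3,4}
  node 4: {1,3}

{1,3,4}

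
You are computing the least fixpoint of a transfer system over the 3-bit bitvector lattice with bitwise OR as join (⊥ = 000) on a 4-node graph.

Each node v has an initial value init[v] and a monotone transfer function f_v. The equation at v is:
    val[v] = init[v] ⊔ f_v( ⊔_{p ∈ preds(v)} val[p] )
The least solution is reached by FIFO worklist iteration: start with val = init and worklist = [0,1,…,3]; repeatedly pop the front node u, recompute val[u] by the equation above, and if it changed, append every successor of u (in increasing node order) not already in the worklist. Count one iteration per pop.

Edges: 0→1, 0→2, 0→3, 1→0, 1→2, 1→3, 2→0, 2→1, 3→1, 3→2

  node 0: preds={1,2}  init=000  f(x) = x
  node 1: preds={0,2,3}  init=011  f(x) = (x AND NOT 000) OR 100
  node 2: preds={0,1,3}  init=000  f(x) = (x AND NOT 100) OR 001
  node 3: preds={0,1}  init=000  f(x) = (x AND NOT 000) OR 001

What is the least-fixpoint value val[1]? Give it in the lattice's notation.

Worklist (8 pops):
  #1 pop 0: in=011 → 011 (was 000); enqueue []
  #2 pop 1: in=011 → 111 (was 011); enqueue [0]
  #3 pop 2: in=111 → 011 (was 000); enqueue [1]
  #4 pop 3: in=111 → 111 (was 000); enqueue [2]
  #5 pop 0: in=111 → 111 (was 011); enqueue [3]
  #6 pop 1: in=111 → 111 (no change)
  #7 pop 2: in=111 → 011 (no change)
  #8 pop 3: in=111 → 111 (no change)

Fixpoint:
  val[0] = 111
  val[1] = 111
  val[2] = 011
  val[3] = 111

111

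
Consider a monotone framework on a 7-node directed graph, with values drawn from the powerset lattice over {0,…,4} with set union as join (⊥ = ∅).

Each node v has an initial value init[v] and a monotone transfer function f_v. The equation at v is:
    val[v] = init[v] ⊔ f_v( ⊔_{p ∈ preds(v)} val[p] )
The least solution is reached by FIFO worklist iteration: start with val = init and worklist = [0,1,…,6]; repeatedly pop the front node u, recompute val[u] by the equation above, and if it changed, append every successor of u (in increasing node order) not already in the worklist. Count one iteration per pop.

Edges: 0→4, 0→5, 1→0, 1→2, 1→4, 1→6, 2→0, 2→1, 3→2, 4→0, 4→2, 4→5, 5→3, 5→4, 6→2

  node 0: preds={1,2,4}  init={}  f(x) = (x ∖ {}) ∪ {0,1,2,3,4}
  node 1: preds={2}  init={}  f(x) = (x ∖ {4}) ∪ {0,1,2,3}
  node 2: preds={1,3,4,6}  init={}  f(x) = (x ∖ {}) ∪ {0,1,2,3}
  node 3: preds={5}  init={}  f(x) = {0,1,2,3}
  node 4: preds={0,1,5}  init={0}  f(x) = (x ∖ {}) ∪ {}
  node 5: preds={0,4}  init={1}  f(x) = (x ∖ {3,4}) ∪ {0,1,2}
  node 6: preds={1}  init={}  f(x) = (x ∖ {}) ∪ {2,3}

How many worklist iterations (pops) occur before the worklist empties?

Iteration log — 14 steps:
  step 1. node 0  ⊔preds={0}  new={0,1,2,3,4}  old={}  +wl: 
  step 2. node 1  ⊔preds={}  new={0,1,2,3}  old={}  +wl: 0
  step 3. node 2  ⊔preds={0,1,2,3}  new={0,1,2,3}  old={}  +wl: 1
  step 4. node 3  ⊔preds={1}  new={0,1,2,3}  old={}  +wl: 2
  step 5. node 4  ⊔preds={0,1,2,3,4}  new={0,1,2,3,4}  old={0}  +wl: 
  step 6. node 5  ⊔preds={0,1,2,3,4}  new={0,1,2}  old={1}  +wl: 3,4
  step 7. node 6  ⊔preds={0,1,2,3}  new={0,1,2,3}  old={}  +wl: 
  step 8. node 0  ⊔preds={0,1,2,3,4}  new={0,1,2,3,4}  stable
  step 9. node 1  ⊔preds={0,1,2,3}  new={0,1,2,3}  stable
  step 10. node 2  ⊔preds={0,1,2,3,4}  new={0,1,2,3,4}  old={0,1,2,3}  +wl: 0,1
  step 11. node 3  ⊔preds={0,1,2}  new={0,1,2,3}  stable
  step 12. node 4  ⊔preds={0,1,2,3,4}  new={0,1,2,3,4}  stable
  step 13. node 0  ⊔preds={0,1,2,3,4}  new={0,1,2,3,4}  stable
  step 14. node 1  ⊔preds={0,1,2,3,4}  new={0,1,2,3}  stable

Least fixpoint reached:
  node 0: {0,1,2,3,4}
  node 1: {0,1,2,3}
  node 2: {0,1,2,3,4}
  node 3: {0,1,2,3}
  node 4: {0,1,2,3,4}
  node 5: {0,1,2}
  node 6: {0,1,2,3}

14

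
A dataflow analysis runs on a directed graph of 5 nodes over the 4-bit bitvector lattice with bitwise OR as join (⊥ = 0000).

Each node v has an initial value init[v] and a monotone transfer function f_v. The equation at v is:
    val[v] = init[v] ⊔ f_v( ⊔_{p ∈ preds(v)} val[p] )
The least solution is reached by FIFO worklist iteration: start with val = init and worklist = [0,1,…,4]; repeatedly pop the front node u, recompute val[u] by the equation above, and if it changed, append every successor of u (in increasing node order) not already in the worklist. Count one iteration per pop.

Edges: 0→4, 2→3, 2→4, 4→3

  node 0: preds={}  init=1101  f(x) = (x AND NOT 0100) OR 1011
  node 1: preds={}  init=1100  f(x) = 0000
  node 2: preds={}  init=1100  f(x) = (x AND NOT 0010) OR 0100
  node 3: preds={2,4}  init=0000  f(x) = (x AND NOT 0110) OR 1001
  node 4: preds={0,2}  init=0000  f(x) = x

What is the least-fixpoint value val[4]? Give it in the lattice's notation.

Trace (6 dequeues):
  [1] u=0 | in 0000 | out 1111 | prev 1101 | push {}
  [2] u=1 | in 0000 | out 1100 | ==
  [3] u=2 | in 0000 | out 1100 | ==
  [4] u=3 | in 1100 | out 1001 | prev 0000 | push {}
  [5] u=4 | in 1111 | out 1111 | prev 0000 | push {3}
  [6] u=3 | in 1111 | out 1001 | ==

Converged values:
  [0] 1111
  [1] 1100
  [2] 1100
  [3] 1001
  [4] 1111

1111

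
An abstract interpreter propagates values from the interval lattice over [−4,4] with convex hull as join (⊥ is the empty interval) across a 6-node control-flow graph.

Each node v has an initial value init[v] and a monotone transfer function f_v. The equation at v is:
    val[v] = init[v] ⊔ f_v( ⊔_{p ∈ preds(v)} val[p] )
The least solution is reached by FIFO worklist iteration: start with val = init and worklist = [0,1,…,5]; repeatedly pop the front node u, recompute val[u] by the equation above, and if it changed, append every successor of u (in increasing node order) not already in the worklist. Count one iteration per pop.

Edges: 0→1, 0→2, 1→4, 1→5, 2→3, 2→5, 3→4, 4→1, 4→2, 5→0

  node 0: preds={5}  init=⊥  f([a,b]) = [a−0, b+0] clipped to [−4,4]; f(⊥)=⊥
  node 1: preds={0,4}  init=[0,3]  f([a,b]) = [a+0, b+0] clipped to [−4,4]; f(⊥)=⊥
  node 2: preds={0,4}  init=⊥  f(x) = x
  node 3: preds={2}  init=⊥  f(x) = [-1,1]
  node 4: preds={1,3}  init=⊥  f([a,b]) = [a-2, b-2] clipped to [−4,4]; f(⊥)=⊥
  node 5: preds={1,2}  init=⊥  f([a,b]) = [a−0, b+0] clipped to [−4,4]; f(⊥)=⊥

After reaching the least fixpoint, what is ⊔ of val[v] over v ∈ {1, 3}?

Iteration log — 23 steps:
  step 1. node 0  ⊔preds=⊥  new=⊥  stable
  step 2. node 1  ⊔preds=⊥  new=[0,3]  stable
  step 3. node 2  ⊔preds=⊥  new=⊥  stable
  step 4. node 3  ⊔preds=⊥  new=[-1,1]  old=⊥  +wl: 
  step 5. node 4  ⊔preds=[-1,3]  new=[-3,1]  old=⊥  +wl: 1,2
  step 6. node 5  ⊔preds=[0,3]  new=[0,3]  old=⊥  +wl: 0
  step 7. node 1  ⊔preds=[-3,1]  new=[-3,3]  old=[0,3]  +wl: 4,5
  step 8. node 2  ⊔preds=[-3,1]  new=[-3,1]  old=⊥  +wl: 3
  step 9. node 0  ⊔preds=[0,3]  new=[0,3]  old=⊥  +wl: 1,2
  step 10. node 4  ⊔preds=[-3,3]  new=[-4,1]  old=[-3,1]  +wl: 
  step 11. node 5  ⊔preds=[-3,3]  new=[-3,3]  old=[0,3]  +wl: 0
  step 12. node 3  ⊔preds=[-3,1]  new=[-1,1]  stable
  step 13. node 1  ⊔preds=[-4,3]  new=[-4,3]  old=[-3,3]  +wl: 4,5
  step 14. node 2  ⊔preds=[-4,3]  new=[-4,3]  old=[-3,1]  +wl: 3
  step 15. node 0  ⊔preds=[-3,3]  new=[-3,3]  old=[0,3]  +wl: 1,2
  step 16. node 4  ⊔preds=[-4,3]  new=[-4,1]  stable
  step 17. node 5  ⊔preds=[-4,3]  new=[-4,3]  old=[-3,3]  +wl: 0
  step 18. node 3  ⊔preds=[-4,3]  new=[-1,1]  stable
  step 19. node 1  ⊔preds=[-4,3]  new=[-4,3]  stable
  step 20. node 2  ⊔preds=[-4,3]  new=[-4,3]  stable
  step 21. node 0  ⊔preds=[-4,3]  new=[-4,3]  old=[-3,3]  +wl: 1,2
  step 22. node 1  ⊔preds=[-4,3]  new=[-4,3]  stable
  step 23. node 2  ⊔preds=[-4,3]  new=[-4,3]  stable

Least fixpoint reached:
  node 0: [-4,3]
  node 1: [-4,3]
  node 2: [-4,3]
  node 3: [-1,1]
  node 4: [-4,1]
  node 5: [-4,3]

[-4,3]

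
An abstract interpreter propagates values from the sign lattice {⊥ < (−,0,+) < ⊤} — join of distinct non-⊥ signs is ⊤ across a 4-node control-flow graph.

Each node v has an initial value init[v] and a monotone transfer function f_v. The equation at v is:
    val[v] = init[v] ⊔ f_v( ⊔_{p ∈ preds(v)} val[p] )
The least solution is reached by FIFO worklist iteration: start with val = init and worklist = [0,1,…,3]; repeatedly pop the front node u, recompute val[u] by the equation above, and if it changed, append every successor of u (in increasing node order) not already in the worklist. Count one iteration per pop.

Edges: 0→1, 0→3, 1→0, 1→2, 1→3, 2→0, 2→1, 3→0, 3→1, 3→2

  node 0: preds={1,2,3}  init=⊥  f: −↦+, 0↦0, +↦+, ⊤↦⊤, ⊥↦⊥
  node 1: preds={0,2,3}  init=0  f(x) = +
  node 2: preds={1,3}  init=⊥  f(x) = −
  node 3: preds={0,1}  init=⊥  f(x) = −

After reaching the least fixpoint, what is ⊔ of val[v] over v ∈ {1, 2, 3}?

⊤

Iteration log — 8 steps:
  step 1. node 0  ⊔preds=0  new=0  old=⊥  +wl: 
  step 2. node 1  ⊔preds=0  new=⊤  old=0  +wl: 0
  step 3. node 2  ⊔preds=⊤  new=−  old=⊥  +wl: 1
  step 4. node 3  ⊔preds=⊤  new=−  old=⊥  +wl: 2
  step 5. node 0  ⊔preds=⊤  new=⊤  old=0  +wl: 3
  step 6. node 1  ⊔preds=⊤  new=⊤  stable
  step 7. node 2  ⊔preds=⊤  new=−  stable
  step 8. node 3  ⊔preds=⊤  new=−  stable

Least fixpoint reached:
  node 0: ⊤
  node 1: ⊤
  node 2: −
  node 3: −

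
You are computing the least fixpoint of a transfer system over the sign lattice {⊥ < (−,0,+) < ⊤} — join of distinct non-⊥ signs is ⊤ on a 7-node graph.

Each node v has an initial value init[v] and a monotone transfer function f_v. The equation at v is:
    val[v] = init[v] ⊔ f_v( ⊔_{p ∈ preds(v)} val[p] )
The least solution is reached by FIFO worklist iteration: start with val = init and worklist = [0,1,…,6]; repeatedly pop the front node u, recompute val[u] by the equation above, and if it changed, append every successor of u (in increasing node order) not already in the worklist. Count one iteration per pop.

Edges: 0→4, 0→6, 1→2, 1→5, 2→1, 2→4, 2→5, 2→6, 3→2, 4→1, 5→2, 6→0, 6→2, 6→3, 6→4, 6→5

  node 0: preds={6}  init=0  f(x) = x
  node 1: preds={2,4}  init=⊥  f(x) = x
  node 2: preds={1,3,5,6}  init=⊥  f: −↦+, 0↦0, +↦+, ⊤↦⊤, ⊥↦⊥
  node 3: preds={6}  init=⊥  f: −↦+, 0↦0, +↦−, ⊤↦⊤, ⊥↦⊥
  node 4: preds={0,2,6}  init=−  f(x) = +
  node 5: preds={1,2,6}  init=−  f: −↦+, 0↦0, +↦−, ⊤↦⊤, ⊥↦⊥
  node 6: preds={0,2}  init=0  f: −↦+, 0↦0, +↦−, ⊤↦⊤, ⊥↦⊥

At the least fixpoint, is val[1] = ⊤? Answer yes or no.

Iteration log — 15 steps:
  step 1. node 0  ⊔preds=0  new=0  stable
  step 2. node 1  ⊔preds=−  new=−  old=⊥  +wl: 
  step 3. node 2  ⊔preds=⊤  new=⊤  old=⊥  +wl: 1
  step 4. node 3  ⊔preds=0  new=0  old=⊥  +wl: 2
  step 5. node 4  ⊔preds=⊤  new=⊤  old=−  +wl: 
  step 6. node 5  ⊔preds=⊤  new=⊤  old=−  +wl: 
  step 7. node 6  ⊔preds=⊤  new=⊤  old=0  +wl: 0,3,4,5
  step 8. node 1  ⊔preds=⊤  new=⊤  old=−  +wl: 
  step 9. node 2  ⊔preds=⊤  new=⊤  stable
  step 10. node 0  ⊔preds=⊤  new=⊤  old=0  +wl: 6
  step 11. node 3  ⊔preds=⊤  new=⊤  old=0  +wl: 2
  step 12. node 4  ⊔preds=⊤  new=⊤  stable
  step 13. node 5  ⊔preds=⊤  new=⊤  stable
  step 14. node 6  ⊔preds=⊤  new=⊤  stable
  step 15. node 2  ⊔preds=⊤  new=⊤  stable

Least fixpoint reached:
  node 0: ⊤
  node 1: ⊤
  node 2: ⊤
  node 3: ⊤
  node 4: ⊤
  node 5: ⊤
  node 6: ⊤

yes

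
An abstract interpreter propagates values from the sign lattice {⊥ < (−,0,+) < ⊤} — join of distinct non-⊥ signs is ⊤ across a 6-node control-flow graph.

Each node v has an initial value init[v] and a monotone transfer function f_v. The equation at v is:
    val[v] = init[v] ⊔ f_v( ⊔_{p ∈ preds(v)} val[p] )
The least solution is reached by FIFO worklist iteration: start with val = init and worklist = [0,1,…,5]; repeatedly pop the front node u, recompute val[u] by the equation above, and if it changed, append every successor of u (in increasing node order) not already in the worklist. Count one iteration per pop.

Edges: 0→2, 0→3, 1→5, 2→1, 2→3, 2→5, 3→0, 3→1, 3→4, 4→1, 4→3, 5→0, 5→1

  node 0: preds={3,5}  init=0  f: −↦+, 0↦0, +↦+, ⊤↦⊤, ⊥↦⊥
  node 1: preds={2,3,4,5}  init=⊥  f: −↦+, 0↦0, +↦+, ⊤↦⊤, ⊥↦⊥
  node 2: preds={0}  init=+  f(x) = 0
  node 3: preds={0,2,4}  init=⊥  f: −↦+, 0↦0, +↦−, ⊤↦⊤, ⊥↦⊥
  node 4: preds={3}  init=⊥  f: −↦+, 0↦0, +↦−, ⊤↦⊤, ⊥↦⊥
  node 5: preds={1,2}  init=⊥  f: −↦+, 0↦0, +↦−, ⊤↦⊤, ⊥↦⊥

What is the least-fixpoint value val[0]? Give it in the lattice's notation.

Worklist (11 pops):
  #1 pop 0: in=⊥ → 0 (no change)
  #2 pop 1: in=+ → + (was ⊥); enqueue []
  #3 pop 2: in=0 → ⊤ (was +); enqueue [1]
  #4 pop 3: in=⊤ → ⊤ (was ⊥); enqueue [0]
  #5 pop 4: in=⊤ → ⊤ (was ⊥); enqueue [3]
  #6 pop 5: in=⊤ → ⊤ (was ⊥); enqueue []
  #7 pop 1: in=⊤ → ⊤ (was +); enqueue [5]
  #8 pop 0: in=⊤ → ⊤ (was 0); enqueue [2]
  #9 pop 3: in=⊤ → ⊤ (no change)
  #10 pop 5: in=⊤ → ⊤ (no change)
  #11 pop 2: in=⊤ → ⊤ (no change)

Fixpoint:
  val[0] = ⊤
  val[1] = ⊤
  val[2] = ⊤
  val[3] = ⊤
  val[4] = ⊤
  val[5] = ⊤

⊤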